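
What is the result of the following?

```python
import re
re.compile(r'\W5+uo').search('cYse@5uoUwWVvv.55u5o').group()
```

This matches a non-word character; then one or more of the literal '5', then the literal 'uo'.
`re.search` scans for the first position where the pattern succeeds.
The match spans [4:8] → '@5uo'.

'@5uo'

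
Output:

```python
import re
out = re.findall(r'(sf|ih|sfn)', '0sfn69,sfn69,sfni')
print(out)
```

['sf', 'sf', 'sf']

`|` is ordered: at each position the engine commits to the first alternative that works.
One capturing group, so `findall` returns just the captured substring from each match — 3 in all.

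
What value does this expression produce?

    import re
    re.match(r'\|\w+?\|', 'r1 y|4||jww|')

`re.match` won't scan ahead — the pattern has to work from the very first character.
Here the pattern fails at index 0, so the call returns None.

None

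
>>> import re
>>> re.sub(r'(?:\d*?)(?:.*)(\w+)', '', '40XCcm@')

Each match is replaced by ''.

'@'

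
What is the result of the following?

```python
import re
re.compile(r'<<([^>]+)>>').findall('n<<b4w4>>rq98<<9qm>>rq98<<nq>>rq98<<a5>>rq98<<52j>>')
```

['b4w4', '9qm', 'nq', 'a5', '52j']

`findall` collects group 1 from each match (5 total).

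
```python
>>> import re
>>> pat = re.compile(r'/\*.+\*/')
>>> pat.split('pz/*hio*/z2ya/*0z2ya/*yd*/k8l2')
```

Splitting on the pattern gives 2 pieces.

['pz', 'k8l2']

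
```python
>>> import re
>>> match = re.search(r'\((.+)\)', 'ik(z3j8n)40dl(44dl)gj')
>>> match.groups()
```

('z3j8n)40dl(44dl',)

`search` walks the string left to right and returns the first match it finds.
The match spans [2:19] → '(z3j8n)40dl(44dl)'.
Captured: group 1 = 'z3j8n)40dl(44dl'.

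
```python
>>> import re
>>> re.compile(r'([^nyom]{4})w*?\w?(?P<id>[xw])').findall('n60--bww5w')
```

[('60--', 'w')]

This matches exactly 4 of any character except [nyom] (captured); then zero or more of a literal 'w' (lazy), then optionally a word character; then one of [xw] (captured as 'id').
Scanning left to right: at [1:7] match '60--bw', groups = ('60--', 'w').
Multiple groups make `findall` return tuples — one 2-tuple for the one match.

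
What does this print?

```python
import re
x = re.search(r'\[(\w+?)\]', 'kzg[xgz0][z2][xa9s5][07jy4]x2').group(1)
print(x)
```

xgz0

`re.search` scans for the first position where the pattern succeeds.
The match spans [3:9] → '[xgz0]'.
Captured: group 1 = 'xgz0'.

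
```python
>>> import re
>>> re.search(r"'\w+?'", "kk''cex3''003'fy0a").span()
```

`search` walks the string left to right and returns the first match it finds.
The match spans [3:9] → "'cex3'".

(3, 9)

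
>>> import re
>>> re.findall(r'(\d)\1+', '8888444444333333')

After group 1 captures some text, `\1` only succeeds where that same text appears again.
Walking the string: at [0:4] match '8888', group 1 = '8'; at [4:10] match '444444', group 1 = '4'; at [10:16] match '333333', group 1 = '3'.
Because there's exactly one group, `findall` drops the full match and keeps group 1 from each hit.

['8', '4', '3']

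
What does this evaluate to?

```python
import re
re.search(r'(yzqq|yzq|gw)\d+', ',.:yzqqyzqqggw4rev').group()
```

'gw4'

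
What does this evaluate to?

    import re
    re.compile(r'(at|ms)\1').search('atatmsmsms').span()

(0, 4)

A backreference is literal: `\1` must see the identical characters the first group matched.
The match spans [0:4] → 'atat'.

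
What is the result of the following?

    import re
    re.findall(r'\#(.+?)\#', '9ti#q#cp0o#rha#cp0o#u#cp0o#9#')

A non-greedy quantifier consumes as few characters as it can — just enough that the remainder of the pattern still matches from where it stops; whatever follows it matches normally.
Matches: at [3:6] match '#q#', group 1 = 'q'; at [10:15] match '#rha#', group 1 = 'rha'; at [19:22] match '#u#', group 1 = 'u'; at [26:29] match '#9#', group 1 = '9'.
With a single group, `findall` returns only what that group captured — 4 items.

['q', 'rha', 'u', '9']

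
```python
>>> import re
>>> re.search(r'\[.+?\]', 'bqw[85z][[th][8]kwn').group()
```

'[85z]'

Because the quantifier is non-greedy, it stops expanding at the earliest point where the rest of the pattern can succeed.
`re.search` scans for the first position where the pattern succeeds.
The match spans [3:8] → '[85z]'.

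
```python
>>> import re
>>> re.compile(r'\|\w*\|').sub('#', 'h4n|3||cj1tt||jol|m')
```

'h4n###m'

Matches: at [3:6] → '|3|'; at [6:13] → '|cj1tt|'; at [13:18] → '|jol|'.
Each match is replaced by '#'.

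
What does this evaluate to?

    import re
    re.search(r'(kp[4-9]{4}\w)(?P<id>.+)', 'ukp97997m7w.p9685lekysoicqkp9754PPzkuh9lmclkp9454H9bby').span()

(1, 54)

The match spans [1:54] → 'kp97997m7w.p9685lekysoicqkp9754PPzkuh9lmclkp9454H9bby'.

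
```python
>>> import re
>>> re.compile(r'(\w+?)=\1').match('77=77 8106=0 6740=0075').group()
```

'77=77'

With `match`, the pattern is implicitly anchored at the beginning.
The match spans [0:5] → '77=77'.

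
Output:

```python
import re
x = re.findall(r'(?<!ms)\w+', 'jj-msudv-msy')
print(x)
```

['jj', 'msudv', 'msy']

A negative assertion filters positions out without eating any characters.
With no groups in the pattern, `findall` gives back each whole match — 3 here.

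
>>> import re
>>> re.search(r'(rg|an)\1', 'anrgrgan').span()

`\1` is not a pattern — it's the concrete string captured by group 1, re-applied verbatim.
`search` walks the string left to right and returns the first match it finds.
The match spans [2:6] → 'rgrg'.
Captured: group 1 = 'rg'.

(2, 6)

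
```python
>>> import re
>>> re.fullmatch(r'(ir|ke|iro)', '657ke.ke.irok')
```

`fullmatch` succeeds only if the pattern covers the string from start to end.
Here the pattern can't cover the whole string, so the call returns None.

None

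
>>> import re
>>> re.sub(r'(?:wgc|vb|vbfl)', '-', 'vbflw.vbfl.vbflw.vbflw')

'-flw.-fl.-flw.-flw'

Alternation tries branches left to right and keeps the first one that lets the overall match succeed at that position.
Matches: at [0:2] → 'vb'; at [6:8] → 'vb'; at [11:13] → 'vb'; at [17:19] → 'vb'.
Every occurrence is swapped for '-'.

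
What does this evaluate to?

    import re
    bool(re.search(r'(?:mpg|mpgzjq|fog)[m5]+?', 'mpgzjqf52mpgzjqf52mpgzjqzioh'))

Here nothing in the string fits, so the call returns None, and `bool(None)` is False.

False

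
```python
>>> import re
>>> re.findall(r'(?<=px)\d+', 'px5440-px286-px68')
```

['5440', '286', '68']

Lookahead/lookbehind check context without consuming it, so the matched span excludes the asserted characters.
No capturing groups, so `findall` returns the 3 full match strings.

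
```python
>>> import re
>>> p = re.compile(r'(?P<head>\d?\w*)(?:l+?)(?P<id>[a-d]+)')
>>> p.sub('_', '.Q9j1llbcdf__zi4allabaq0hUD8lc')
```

'._'

Each match is replaced by '_'.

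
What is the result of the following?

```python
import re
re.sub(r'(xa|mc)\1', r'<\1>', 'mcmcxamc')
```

After group 1 captures some text, `\1` only succeeds where that same text appears again.
Matches: at [0:4] → 'mcmc'.
The replacement refers to a captured group, so each match is rewritten using its own captured text.

'<mc>xamc'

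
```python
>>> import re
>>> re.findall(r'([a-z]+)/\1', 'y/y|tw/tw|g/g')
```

['y', 'tw', 'g']

The backreference `\1` re-matches whatever the first group consumed, character for character.
Matches: at [0:3] match 'y/y', group 1 = 'y'; at [4:9] match 'tw/tw', group 1 = 'tw'; at [10:13] match 'g/g', group 1 = 'g'.
`findall` collects group 1 from each match (3 total).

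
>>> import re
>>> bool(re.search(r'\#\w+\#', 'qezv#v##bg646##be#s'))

Unlike `match`, `search` isn't anchored — it looks for the pattern anywhere in the string.
The match spans [4:7] → '#v#'.

True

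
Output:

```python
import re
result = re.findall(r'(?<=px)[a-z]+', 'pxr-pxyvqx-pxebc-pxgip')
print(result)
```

['r', 'yvqx', 'ebc', 'gip']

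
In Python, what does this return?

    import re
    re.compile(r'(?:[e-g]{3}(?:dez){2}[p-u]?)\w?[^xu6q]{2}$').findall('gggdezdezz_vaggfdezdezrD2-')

['ggfdezdezrD2-']

The pattern matches exactly 3 of a character in [e-g], then the literal 'dez' repeated 2 times, then optionally a character in [p-u] (non-capturing group); then optionally a word character, then exactly 2 of any character except [xu6q]; then anchored at the end.
Walking the string: at [13:26] → 'ggfdezdezrD2-'.
With no groups in the pattern, `findall` gives back each whole match — 1 here.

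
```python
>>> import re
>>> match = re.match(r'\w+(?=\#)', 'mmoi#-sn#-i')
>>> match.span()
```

The lookaround is zero-width — it requires the adjacent text to match without consuming it, so the asserted text isn't part of the match.
`re.match` only tries the pattern at the start of the string.
The match spans [0:4] → 'mmoi'.

(0, 4)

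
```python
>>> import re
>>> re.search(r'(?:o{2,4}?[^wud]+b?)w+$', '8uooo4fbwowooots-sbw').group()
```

The pattern matches 2 to 4 of a literal 'o' (lazy), then one or more of any character except [wud], then optionally the literal 'b' (non-capturing group); then one or more of a literal 'w'; then anchored at the end.
The match spans [11:20] → 'ooots-sbw'.

'ooots-sbw'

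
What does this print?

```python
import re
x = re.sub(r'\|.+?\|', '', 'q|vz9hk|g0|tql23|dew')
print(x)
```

qg0dew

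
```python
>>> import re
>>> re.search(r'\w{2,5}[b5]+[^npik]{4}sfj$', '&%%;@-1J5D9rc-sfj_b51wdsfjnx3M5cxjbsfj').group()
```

'jnx3M5cxjbsfj'

The pattern matches 2 to 5 of a word character; then one or more of one of [b5]; then exactly 4 of any character except [npik], then the literal 'sfj'; then anchored at the end.
Unlike `match`, `search` isn't anchored — it looks for the pattern anywhere in the string.
The match spans [25:38] → 'jnx3M5cxjbsfj'.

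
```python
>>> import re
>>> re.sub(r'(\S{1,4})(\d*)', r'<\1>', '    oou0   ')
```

'    <oou0>   '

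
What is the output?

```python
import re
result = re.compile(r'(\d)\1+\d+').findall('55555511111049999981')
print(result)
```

['5']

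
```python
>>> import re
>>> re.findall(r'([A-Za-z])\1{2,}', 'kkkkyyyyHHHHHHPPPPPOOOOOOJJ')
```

['k', 'y', 'H', 'P', 'O']

The backreference `\1` re-matches whatever the first group consumed, character for character.
Walking the string: at [0:4] match 'kkkk', group 1 = 'k'; at [4:8] match 'yyyy', group 1 = 'y'; at [8:14] match 'HHHHHH', group 1 = 'H'; at [14:19] match 'PPPPP', group 1 = 'P'; at [19:25] match 'OOOOOO', group 1 = 'O'.
One capturing group, so `findall` returns just the captured substring from each match — 5 in all.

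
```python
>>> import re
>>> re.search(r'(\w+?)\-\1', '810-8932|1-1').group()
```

'1-1'

`\1` has to match the exact text group 1 already captured.
`re.search` scans for the first position where the pattern succeeds.
The match spans [9:12] → '1-1'.
Captured: group 1 = '1'.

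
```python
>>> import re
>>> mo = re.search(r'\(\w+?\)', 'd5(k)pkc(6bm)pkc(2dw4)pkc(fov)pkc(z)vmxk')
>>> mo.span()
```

(2, 5)

`re.search` scans for the first position where the pattern succeeds.
The match spans [2:5] → '(k)'.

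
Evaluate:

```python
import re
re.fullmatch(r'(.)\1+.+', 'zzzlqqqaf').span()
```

(0, 9)

`\1` is not a pattern — it's the concrete string captured by group 1, re-applied verbatim.
`fullmatch` succeeds only if the pattern covers the string from start to end.
The match spans [0:9] → 'zzzlqqqaf'.
Captured: group 1 = 'z'.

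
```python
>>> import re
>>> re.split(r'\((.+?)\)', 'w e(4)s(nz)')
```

['w e', '4', 's', 'nz', '']

Matches to split on: at [3:6] → '(4)'; at [7:11] → '(nz)'.
`re.split` interleaves the captured-group text with the surrounding fragments.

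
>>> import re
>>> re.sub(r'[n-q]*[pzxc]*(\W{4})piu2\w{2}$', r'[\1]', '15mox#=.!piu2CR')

This matches zero or more of a character in [n-q], then zero or more of one of [pzxc]; then exactly 4 of a non-word character (captured); then the literal 'piu', then the literal '2', then exactly 2 of a word character; then anchored at the end.
Matches: at [3:15] → 'ox#=.!piu2CR'.
The replacement refers to a captured group, so each match is rewritten using its own captured text.

'15m[#=.!]'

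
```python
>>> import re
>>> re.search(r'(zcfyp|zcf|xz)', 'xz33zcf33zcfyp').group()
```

`re.search` scans for the first position where the pattern succeeds.
The match spans [0:2] → 'xz'.
Captured: group 1 = 'xz'.

'xz'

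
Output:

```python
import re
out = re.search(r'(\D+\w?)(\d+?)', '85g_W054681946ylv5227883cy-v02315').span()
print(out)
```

(2, 7)

The pattern matches one or more of a non-digit, then optionally a word character (captured); then one or more of a digit (lazy) (captured).
The match spans [2:7] → 'g_W05'.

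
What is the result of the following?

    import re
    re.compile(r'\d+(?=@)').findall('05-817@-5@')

['817', '5']

Because the assertion is zero-width, the text it checks is not consumed and won't appear in the result.
Scanning left to right: at [3:6] → '817'; at [8:9] → '5'.
No capturing groups, so `findall` returns the 2 full match strings.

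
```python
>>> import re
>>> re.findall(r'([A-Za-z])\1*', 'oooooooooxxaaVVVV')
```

['o', 'x', 'a', 'V']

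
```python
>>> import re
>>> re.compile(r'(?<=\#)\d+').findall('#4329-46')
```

['4329']

The `(?=…)`/`(?<=…)` assertion just peeks at neighbouring text; it doesn't advance the match position.
Matches: at [1:5] → '4329'.
Since nothing is captured, `findall` lists the 1 matched substring directly.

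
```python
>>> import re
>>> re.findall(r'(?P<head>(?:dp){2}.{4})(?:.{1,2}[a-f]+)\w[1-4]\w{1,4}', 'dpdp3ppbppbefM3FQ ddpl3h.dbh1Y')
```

['dpdp3ppb']

The pattern matches the literal 'dp' repeated 2 times, then exactly 4 of any character (captured as 'head'); then 1 to 2 of any character, then one or more of a character in [a-f] (non-capturing group); then a word character, then a character in [1-4], then 1 to 4 of a word character.
Because there's exactly one group, `findall` drops the full match and keeps group 1 from the one hit.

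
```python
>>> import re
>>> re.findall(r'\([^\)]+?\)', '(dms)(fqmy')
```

No capturing groups, so `findall` returns the 1 full match string.

['(dms)']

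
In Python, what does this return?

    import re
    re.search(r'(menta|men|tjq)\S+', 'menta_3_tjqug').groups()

('menta',)

Branches in `(...|...)` are attempted left-to-right; the first branch that allows the whole pattern to succeed is taken.
`search` walks the string left to right and returns the first match it finds.
The match spans [0:13] → 'menta_3_tjqug'.
Captured: group 1 = 'menta'.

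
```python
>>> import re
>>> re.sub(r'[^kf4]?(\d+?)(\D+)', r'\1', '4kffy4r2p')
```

'442'

The replacement refers to a captured group, so each match is rewritten using its own captured text.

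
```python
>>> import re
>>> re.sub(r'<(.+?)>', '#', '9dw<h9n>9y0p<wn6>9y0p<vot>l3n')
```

'9dw#9y0p#9y0p#l3n'

With the lazy modifier that quantifier settles for the fewest repetitions that let the rest of the pattern succeed (the atoms after it are unaffected and can still be greedy).
Matches: at [3:8] → '<h9n>'; at [12:17] → '<wn6>'; at [21:26] → '<vot>'.
Each match is replaced by '#'.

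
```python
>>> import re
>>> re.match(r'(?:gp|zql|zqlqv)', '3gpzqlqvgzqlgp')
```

`re.match` won't scan ahead — the pattern has to work from the very first character.
Here the string doesn't start with a match, so the call returns None.

None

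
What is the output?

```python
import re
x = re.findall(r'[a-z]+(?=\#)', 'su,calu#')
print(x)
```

The lookaround is zero-width — it requires the adjacent text to match without consuming it, so the asserted text isn't part of the match.
Scanning left to right: at [3:7] → 'calu'.
Since nothing is captured, `findall` lists the 1 matched substring directly.

['calu']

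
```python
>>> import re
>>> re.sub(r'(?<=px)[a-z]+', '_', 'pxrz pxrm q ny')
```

'px_ px_ q ny'

Lookahead/lookbehind check context without consuming it, so the matched span excludes the asserted characters.
Each match is replaced by '_'.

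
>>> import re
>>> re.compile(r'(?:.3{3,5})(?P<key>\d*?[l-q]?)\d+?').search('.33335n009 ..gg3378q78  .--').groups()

('',)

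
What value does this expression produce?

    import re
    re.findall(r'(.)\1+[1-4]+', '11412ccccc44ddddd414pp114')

['1', 'c', 'd', 'p']

`\1` is not a pattern — it's the concrete string captured by group 1, re-applied verbatim.
With a single group, `findall` returns only what that group captured — 4 items.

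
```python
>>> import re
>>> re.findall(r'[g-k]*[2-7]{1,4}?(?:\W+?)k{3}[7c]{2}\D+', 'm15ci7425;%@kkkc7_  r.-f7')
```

The pattern matches zero or more of a character in [g-k], then 1 to 4 of a character in [2-7] (lazy); then one or more of a non-word character (lazy) (non-capturing group); then exactly 3 of a literal 'k', then exactly 2 of one of [7c], then one or more of a non-digit.
With no groups in the pattern, `findall` gives back each whole match — 1 here.

['i7425;%@kkkc7_  r.-f']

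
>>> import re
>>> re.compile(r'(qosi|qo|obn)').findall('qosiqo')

['qosi', 'qo']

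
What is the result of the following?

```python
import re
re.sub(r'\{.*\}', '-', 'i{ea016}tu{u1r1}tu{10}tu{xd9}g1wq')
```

'i-g1wq'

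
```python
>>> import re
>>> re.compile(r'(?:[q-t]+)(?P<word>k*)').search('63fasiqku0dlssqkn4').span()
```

This matches one or more of a character in [q-t] (non-capturing group); then zero or more of a literal 'k' (captured as 'word').
`re.search` scans for the first position where the pattern succeeds.
The match spans [4:5] → 's'.
Captured: group 1 = ''.

(4, 5)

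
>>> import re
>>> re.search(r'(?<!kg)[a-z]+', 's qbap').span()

(0, 1)

The negative lookahead/lookbehind blocks any match where the forbidden context is present.
Unlike `match`, `search` isn't anchored — it looks for the pattern anywhere in the string.
The match spans [0:1] → 's'.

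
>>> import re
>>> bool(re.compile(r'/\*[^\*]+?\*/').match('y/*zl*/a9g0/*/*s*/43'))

False

`match` is anchored at position 0; if the pattern doesn't fit there, it returns None.
Here the pattern fails at index 0, so the call returns None, and `bool(None)` is False.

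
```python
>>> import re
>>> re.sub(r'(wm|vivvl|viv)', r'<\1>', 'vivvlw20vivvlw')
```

`|` is ordered: at each position the engine commits to the first alternative that works.
Matches: at [0:5] → 'vivvl'; at [8:13] → 'vivvl'.
Each match is replaced using the text its own group 1 captured.

'<vivvl>w20<vivvl>w'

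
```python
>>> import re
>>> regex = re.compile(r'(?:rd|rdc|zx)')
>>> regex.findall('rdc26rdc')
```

`|` is ordered: at each position the engine commits to the first alternative that works.
No capturing groups, so `findall` returns the 2 full match strings.

['rd', 'rd']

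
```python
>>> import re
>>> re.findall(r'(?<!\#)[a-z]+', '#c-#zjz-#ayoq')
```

['jz', 'yoq']

`(?!…)`/`(?<!…)` only lets a position through if the neighbouring text does NOT match; no characters are consumed.
Walking the string: at [5:7] → 'jz'; at [10:13] → 'yoq'.
With no groups in the pattern, `findall` gives back each whole match — 2 here.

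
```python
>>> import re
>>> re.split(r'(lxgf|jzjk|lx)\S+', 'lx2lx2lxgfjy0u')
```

Matches to split on: at [0:14] → 'lx2lx2lxgfjy0u'.
`re.split` interleaves the captured-group text with the surrounding fragments.

['', 'lx', '']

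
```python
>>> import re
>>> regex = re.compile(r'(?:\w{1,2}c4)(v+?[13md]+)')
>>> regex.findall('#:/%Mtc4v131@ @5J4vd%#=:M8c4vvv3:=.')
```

With a single group, `findall` returns only what that group captured — 2 items.

['v131', 'vvv3']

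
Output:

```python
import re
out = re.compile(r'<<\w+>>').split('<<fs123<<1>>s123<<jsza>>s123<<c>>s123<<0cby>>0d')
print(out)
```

Each match becomes a cut point; 5 segments remain.

['<<fs123', 's123', 's123', 's123', '0d']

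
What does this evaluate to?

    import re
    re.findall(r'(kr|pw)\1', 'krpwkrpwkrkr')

The backreference `\1` re-matches whatever the first group consumed, character for character.
`findall` collects group 1 from the one match (1 total).

['kr']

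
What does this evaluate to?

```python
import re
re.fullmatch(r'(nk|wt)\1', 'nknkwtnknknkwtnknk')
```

None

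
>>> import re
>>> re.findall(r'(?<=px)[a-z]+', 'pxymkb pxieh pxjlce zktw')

The `(?=…)`/`(?<=…)` assertion just peeks at neighbouring text; it doesn't advance the match position.
Scanning left to right: at [2:6] → 'ymkb'; at [9:12] → 'ieh'; at [15:19] → 'jlce'.
No capturing groups, so `findall` returns the 3 full match strings.

['ymkb', 'ieh', 'jlce']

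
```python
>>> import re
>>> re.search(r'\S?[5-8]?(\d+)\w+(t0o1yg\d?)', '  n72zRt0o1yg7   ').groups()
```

This matches optionally a non-whitespace character, then optionally a character in [5-8]; then one or more of a digit (captured); then one or more of a word character; then the literal 't0o', then the literal '1yg', then optionally a digit (captured).
`re.search` tries every starting position until one works.
The match spans [2:14] → 'n72zRt0o1yg7'.
Captured: group 1 = '2', group 2 = 't0o1yg7'.

('2', 't0o1yg7')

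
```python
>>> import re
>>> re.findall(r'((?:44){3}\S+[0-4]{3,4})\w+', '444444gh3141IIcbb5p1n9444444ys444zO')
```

['444444gh3141IIcbb5p1n9444444ys444']

Because there's exactly one group, `findall` drops the full match and keeps group 1 from the one hit.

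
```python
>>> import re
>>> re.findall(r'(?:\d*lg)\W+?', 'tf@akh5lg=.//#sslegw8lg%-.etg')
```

['5lg=', '8lg%']

Pattern: zero or more of a digit, then the literal 'lg' (non-capturing group); then one or more of a non-word character (lazy).
Lazy quantifiers expand one character at a time until the remainder of the pattern can match.
Matches: at [6:10] → '5lg='; at [20:24] → '8lg%'.
No capturing groups, so `findall` returns the 2 full match strings.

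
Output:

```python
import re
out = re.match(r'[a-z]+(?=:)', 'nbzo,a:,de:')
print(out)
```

The `(?=…)`/`(?<=…)` assertion just peeks at neighbouring text; it doesn't advance the match position.
With `match`, the pattern is implicitly anchored at the beginning.
Here the pattern fails at index 0, so the call returns None.

None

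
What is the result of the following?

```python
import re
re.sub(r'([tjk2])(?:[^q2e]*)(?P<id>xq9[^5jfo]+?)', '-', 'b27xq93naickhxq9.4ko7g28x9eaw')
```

'b-naic-4ko7g28x9eaw'

This matches one of [tjk2] (captured); then zero or more of any character except [q2e] (non-capturing group); then the literal 'xq9', then one or more of any character except [5jfo] (lazy) (captured as 'id').
Matches: at [1:7] → '27xq93'; at [11:17] → 'khxq9.'.
`sub` substitutes '-' at each match site.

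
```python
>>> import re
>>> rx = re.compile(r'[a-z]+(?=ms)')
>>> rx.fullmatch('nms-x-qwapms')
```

None

The lookaround is zero-width — it requires the adjacent text to match without consuming it, so the asserted text isn't part of the match.
`fullmatch` succeeds only if the pattern covers the string from start to end.
Here there's no way to consume every character, so the call returns None.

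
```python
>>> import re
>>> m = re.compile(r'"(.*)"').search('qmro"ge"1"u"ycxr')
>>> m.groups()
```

('ge"1"u',)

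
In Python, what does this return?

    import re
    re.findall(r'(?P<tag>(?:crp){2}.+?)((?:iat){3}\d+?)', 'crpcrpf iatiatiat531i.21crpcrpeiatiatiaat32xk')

[('crpcrpf ', 'iatiatiat5')]

A non-greedy quantifier consumes as few characters as it can — just enough that the remainder of the pattern still matches from where it stops; whatever follows it matches normally.
Multiple groups make `findall` return tuples — one 2-tuple for the one match.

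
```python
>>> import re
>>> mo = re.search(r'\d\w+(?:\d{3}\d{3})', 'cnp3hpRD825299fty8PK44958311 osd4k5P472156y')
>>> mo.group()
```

The match spans [3:28] → '3hpRD825299fty8PK44958311'.

'3hpRD825299fty8PK44958311'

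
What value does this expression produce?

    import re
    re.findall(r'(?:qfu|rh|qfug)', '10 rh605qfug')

Branches in `(...|...)` are attempted left-to-right; the first branch that allows the whole pattern to succeed is taken.
Since nothing is captured, `findall` lists the 2 matched substrings directly.

['rh', 'qfu']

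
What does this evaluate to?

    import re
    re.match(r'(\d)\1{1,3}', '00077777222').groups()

The match spans [0:3] → '000'.
Captured: group 1 = '0'.

('0',)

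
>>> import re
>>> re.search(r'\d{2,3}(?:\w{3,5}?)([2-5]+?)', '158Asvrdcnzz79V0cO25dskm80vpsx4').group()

'79V0cO2'

A `+?`/`*?`/`{m,n}?` starts at its minimum and grows only as far as needed for what follows to match.
The match spans [12:19] → '79V0cO2'.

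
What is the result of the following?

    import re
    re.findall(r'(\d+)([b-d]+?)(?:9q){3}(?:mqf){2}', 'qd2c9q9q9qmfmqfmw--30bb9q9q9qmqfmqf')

[('30', 'bb')]

Pattern: one or more of a digit (captured); then one or more of a character in [b-d] (lazy) (captured); then the literal '9q' repeated 3 times, then the literal 'mqf' repeated 2 times.
Matches: at [19:35] match '30bb9q9q9qmqfmqf', groups = ('30', 'bb').
With 2 capturing groups, `findall` returns a 2-tuple per match.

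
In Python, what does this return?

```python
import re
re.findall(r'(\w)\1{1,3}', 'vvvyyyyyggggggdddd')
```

The backreference `\1` re-matches whatever the first group consumed, character for character.
One capturing group, so `findall` returns just the captured substring from each match — 5 in all.

['v', 'y', 'g', 'g', 'd']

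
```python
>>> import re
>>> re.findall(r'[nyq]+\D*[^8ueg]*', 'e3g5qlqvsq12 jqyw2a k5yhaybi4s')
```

['qlqvsq12 jqyw2a k5yhaybi4s']

Pattern: one or more of one of [nyq]; then zero or more of a non-digit, then zero or more of any character except [8ueg].
Scanning left to right: at [4:30] → 'qlqvsq12 jqyw2a k5yhaybi4s'.
`findall` yields the raw match text (1 of them) because the pattern has no groups.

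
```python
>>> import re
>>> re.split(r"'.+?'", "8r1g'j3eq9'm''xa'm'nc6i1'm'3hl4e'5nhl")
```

['8r1g', 'm', 'm', 'm', '5nhl']

Because the quantifier is non-greedy, it stops expanding at the earliest point where the rest of the pattern can succeed.
Matches to split on: at [4:11] → "'j3eq9'"; at [12:17] → "''xa'"; at [18:25] → "'nc6i1'"; at [26:33] → "'3hl4e'".
Each match becomes a cut point; 5 segments remain.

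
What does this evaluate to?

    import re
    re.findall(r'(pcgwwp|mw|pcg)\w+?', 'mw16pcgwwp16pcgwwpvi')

Alternation isn't longest-match — the leftmost alternative that fits at this position is chosen.
With a single group, `findall` returns only what that group captured — 3 items.

['mw', 'pcgwwp', 'pcgwwp']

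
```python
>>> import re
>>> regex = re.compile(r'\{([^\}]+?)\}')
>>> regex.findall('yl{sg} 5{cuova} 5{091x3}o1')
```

Because there's exactly one group, `findall` drops the full match and keeps group 1 from each hit.

['sg', 'cuova', '091x3']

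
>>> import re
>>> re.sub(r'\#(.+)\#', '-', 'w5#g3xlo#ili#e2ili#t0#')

Matches: at [2:22] → '#g3xlo#ili#e2ili#t0#'.
Each match is replaced by '-'.

'w5-'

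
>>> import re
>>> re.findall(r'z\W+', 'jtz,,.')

['z,,.']

Pattern: a literal 'z'; then one or more of a non-word character.
Matches: at [2:6] → 'z,,.'.
No capturing groups, so `findall` returns the 1 full match string.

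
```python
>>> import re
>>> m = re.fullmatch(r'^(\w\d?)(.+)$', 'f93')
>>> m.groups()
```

This matches anchored at the start of the string; then a word character, then optionally a digit (captured); then one or more of any character (captured); then anchored at the end.
`fullmatch` succeeds only if the pattern covers the string from start to end.
The match spans [0:3] → 'f93'.
Captured: group 1 = 'f9', group 2 = '3'.

('f9', '3')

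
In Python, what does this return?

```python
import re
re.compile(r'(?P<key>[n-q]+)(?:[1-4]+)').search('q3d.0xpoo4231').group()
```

'q3'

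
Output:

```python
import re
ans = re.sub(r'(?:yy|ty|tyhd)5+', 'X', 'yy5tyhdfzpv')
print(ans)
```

Xtyhdfzpv

Matches: at [0:3] → 'yy5'.
`sub` substitutes 'X' at each match site.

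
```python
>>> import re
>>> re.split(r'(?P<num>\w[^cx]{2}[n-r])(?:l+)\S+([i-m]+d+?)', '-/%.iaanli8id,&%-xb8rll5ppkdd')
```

['-/%.', 'iaan', 'kd', 'd']

A `+?`/`*?`/`{m,n}?` starts at its minimum and grows only as far as needed for what follows to match.
The group in the pattern means `split` returns the separators' captures alongside the pieces.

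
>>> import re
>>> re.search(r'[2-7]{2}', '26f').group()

'26'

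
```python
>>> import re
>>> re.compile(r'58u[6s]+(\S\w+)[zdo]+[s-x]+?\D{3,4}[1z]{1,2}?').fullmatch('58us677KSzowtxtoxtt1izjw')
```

None

Pattern: the literal '58u', then one or more of one of [6s]; then a non-whitespace character, then one or more of a word character (captured); then one or more of one of [zdo]; then one or more of a character in [s-x] (lazy); then 3 to 4 of a non-digit, then 1 to 2 of one of [1z] (lazy).
`re.fullmatch` requires the pattern to consume the entire string.
Here the pattern can't cover the whole string, so the call returns None.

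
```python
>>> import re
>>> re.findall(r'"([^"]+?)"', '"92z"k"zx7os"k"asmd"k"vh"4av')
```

`findall` collects group 1 from each match (4 total).

['92z', 'zx7os', 'asmd', 'vh']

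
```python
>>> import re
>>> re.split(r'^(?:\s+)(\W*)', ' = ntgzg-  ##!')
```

['', '= ', 'ntgzg-  ##!']

With a capturing group present, the delimiter's captured portion is kept in the result list.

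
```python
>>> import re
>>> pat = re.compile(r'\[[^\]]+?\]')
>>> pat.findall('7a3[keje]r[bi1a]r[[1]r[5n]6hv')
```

['[keje]', '[bi1a]', '[[1]', '[5n]']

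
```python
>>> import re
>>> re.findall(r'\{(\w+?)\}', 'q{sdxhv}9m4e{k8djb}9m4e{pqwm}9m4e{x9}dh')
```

['sdxhv', 'k8djb', 'pqwm', 'x9']

Because there's exactly one group, `findall` drops the full match and keeps group 1 from each hit.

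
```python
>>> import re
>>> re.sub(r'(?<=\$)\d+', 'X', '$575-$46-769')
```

'$X-$X-769'

Because the assertion is zero-width, the text it checks is not consumed and won't appear in the result.
Matches: at [1:4] → '575'; at [6:8] → '46'.
`sub` substitutes 'X' at each match site.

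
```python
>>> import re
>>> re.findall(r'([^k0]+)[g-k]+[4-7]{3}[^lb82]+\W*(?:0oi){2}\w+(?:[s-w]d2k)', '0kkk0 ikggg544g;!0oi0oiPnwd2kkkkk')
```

[' i']

This matches one or more of any character except [k0] (captured); then one or more of a character in [g-k], then exactly 3 of a character in [4-7]; then one or more of any character except [lb82], then zero or more of a non-word character; then the literal '0oi' repeated 2 times, then one or more of a word character; then a character in [s-w], then the literal 'd2k' (non-capturing group).
Scanning left to right: at [5:29] match ' ikggg544g;!0oi0oiPnwd2k', group 1 = ' i'.
`findall` collects group 1 from the one match (1 total).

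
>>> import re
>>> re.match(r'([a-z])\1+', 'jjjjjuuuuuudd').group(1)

`\1` is not a pattern — it's the concrete string captured by group 1, re-applied verbatim.
`match` is anchored at position 0; if the pattern doesn't fit there, it returns None.
The match spans [0:5] → 'jjjjj'.
Captured: group 1 = 'j'.

'j'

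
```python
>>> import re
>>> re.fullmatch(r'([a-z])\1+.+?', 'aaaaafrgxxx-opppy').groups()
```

The match spans [0:17] → 'aaaaafrgxxx-opppy'.
Captured: group 1 = 'a'.

('a',)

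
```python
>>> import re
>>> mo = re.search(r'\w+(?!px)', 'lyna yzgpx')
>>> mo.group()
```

A negative assertion filters positions out without eating any characters.
The match spans [0:4] → 'lyna'.

'lyna'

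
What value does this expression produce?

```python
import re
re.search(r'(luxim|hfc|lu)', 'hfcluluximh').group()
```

'hfc'

The match spans [0:3] → 'hfc'.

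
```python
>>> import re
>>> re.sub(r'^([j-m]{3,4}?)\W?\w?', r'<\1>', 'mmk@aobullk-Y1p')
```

'<mmk>obullk-Y1p'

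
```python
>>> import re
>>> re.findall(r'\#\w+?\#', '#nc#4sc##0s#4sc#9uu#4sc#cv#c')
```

['#nc#', '#0s#', '#9uu#', '#cv#']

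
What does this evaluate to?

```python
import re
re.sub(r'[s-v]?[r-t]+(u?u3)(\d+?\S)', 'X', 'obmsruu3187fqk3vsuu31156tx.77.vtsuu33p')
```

The pattern matches optionally a character in [s-v], then one or more of a character in [r-t]; then optionally the literal 'u', then the literal 'u3' (captured); then one or more of a digit (lazy), then a non-whitespace character (captured).
With the lazy modifier that quantifier settles for the fewest repetitions that let the rest of the pattern succeed (the atoms after it are unaffected and can still be greedy).
Matches: at [3:10] → 'sruu318'; at [15:22] → 'vsuu311'; at [30:38] → 'vtsuu33p'.
Every occurrence is swapped for 'X'.

'obmX7fqk3X56tx.77.X'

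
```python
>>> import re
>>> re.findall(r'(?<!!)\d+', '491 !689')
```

['491', '89']

The negative lookaround is zero-width — it rules out positions where the adjacent text would match, without consuming anything.
No capturing groups, so `findall` returns the 2 full match strings.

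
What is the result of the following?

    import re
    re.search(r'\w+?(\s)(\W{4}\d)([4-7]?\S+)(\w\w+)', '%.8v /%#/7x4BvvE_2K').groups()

The match spans [2:19] → '8v /%#/7x4BvvE_2K'.
Captured: group 1 = ' ', group 2 = '/%#/7', group 3 = 'x4BvvE_', group 4 = '2K'.

(' ', '/%#/7', 'x4BvvE_', '2K')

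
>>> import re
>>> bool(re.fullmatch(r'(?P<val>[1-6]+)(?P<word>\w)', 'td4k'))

`re.fullmatch` is like wrapping the pattern in `^…$` (in single-line mode).
Here the string isn't matched end-to-end, so the call returns None, and `bool(None)` is False.

False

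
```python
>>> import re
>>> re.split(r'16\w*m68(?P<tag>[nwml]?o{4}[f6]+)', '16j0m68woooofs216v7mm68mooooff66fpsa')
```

Pattern: the literal '16', then zero or more of a word character, then the literal 'm68'; then optionally one of [nwml], then exactly 4 of the literal 'o', then one or more of one of [f6] (captured as 'tag').
Matches to split on: at [0:33] → '16j0m68woooofs216v7mm68mooooff66f'.
The group in the pattern means `split` returns the separators' captures alongside the pieces.

['', 'mooooff66f', 'psa']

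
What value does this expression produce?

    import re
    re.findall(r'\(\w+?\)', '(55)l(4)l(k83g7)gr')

['(55)', '(4)', '(k83g7)']

With no groups in the pattern, `findall` gives back each whole match — 3 here.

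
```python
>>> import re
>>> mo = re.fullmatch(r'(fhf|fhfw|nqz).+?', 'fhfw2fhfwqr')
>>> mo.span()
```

`re.fullmatch` is like wrapping the pattern in `^…$` (in single-line mode).
The match spans [0:11] → 'fhfw2fhfwqr'.
Captured: group 1 = 'fhf'.

(0, 11)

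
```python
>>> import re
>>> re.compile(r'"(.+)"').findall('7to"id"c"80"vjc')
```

['id"c"80']

Matches: at [3:12] match '"id"c"80"', group 1 = 'id"c"80'.
Because there's exactly one group, `findall` drops the full match and keeps group 1 from the one hit.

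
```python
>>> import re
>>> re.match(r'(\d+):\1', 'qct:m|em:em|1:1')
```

After group 1 captures some text, `\1` only succeeds where that same text appears again.
`re.match` only tries the pattern at the start of the string.
Here position 0 doesn't satisfy it, so the call returns None.

None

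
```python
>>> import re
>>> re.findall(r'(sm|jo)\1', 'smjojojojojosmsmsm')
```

The backreference `\1` re-matches whatever the first group consumed, character for character.
Because there's exactly one group, `findall` drops the full match and keeps group 1 from each hit.

['jo', 'jo', 'sm']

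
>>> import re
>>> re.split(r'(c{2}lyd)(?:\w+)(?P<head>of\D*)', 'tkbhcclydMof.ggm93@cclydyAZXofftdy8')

['tkbh', 'cclyd', 'of.ggm', '93@', 'cclyd', 'offtdy', '8']

The pattern matches exactly 2 of a literal 'c', then the literal 'lyd' (captured); then one or more of a word character (non-capturing group); then the literal 'of', then zero or more of a non-digit (captured as 'head').
Matches to split on: at [4:16] → 'cclydMof.ggm'; at [19:34] → 'cclydyAZXofftdy'.
The group in the pattern means `split` returns the separators' captures alongside the pieces.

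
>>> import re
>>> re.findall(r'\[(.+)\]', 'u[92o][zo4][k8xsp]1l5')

Matches: at [1:18] match '[92o][zo4][k8xsp]', group 1 = '92o][zo4][k8xsp'.
With a single group, `findall` returns only what that group captured — 1 item.

['92o][zo4][k8xsp']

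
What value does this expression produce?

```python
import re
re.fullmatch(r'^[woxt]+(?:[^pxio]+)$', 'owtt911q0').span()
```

Pattern: anchored at the start of the string; then one or more of one of [woxt]; then one or more of any character except [pxio] (non-capturing group); then anchored at the end.
`re.fullmatch` is like wrapping the pattern in `^…$` (in single-line mode).
The match spans [0:9] → 'owtt911q0'.

(0, 9)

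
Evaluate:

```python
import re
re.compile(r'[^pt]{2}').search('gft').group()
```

'gf'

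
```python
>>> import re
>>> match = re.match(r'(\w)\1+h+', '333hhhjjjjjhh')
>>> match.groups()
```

('3',)

`\1` is not a pattern — it's the concrete string captured by group 1, re-applied verbatim.
With `match`, the pattern is implicitly anchored at the beginning.
The match spans [0:6] → '333hhh'.
Captured: group 1 = '3'.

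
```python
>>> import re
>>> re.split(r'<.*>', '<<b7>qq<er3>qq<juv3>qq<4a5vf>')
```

['', '']

Each match becomes a cut point; 2 segments remain.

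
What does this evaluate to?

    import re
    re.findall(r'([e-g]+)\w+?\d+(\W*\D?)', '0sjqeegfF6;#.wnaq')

Pattern: one or more of a character in [e-g] (captured); then one or more of a word character (lazy), then one or more of a digit; then zero or more of a non-word character, then optionally a non-digit (captured).
2 groups means the one result is a tuple of 2 captured strings — 1 here.

[('eegf', ';#.w')]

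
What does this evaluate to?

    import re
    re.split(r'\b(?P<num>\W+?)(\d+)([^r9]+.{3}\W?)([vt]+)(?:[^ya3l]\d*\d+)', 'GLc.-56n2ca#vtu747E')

The pattern matches a word boundary (`\b`, zero-width); then one or more of a non-word character (lazy) (captured as 'num'); then one or more of a digit (captured); then one or more of any character except [r9], then exactly 3 of any character, then optionally a non-word character (captured); then one or more of one of [vt] (captured); then any character except [ya3l], then zero or more of a digit, then one or more of a digit (non-capturing group).
Matches to split on: at [3:18] → '.-56n2ca#vtu747'.
Because the pattern has a capturing group, `split` also inserts each captured text between the pieces.

['GLc', '.-', '56', 'n2ca#v', 't', 'E']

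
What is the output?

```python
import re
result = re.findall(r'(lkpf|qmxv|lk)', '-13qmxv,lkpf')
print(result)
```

['qmxv', 'lkpf']

Alternation isn't longest-match — the leftmost alternative that fits at this position is chosen.
Scanning left to right: at [3:7] match 'qmxv', group 1 = 'qmxv'; at [8:12] match 'lkpf', group 1 = 'lkpf'.
With a single group, `findall` returns only what that group captured — 2 items.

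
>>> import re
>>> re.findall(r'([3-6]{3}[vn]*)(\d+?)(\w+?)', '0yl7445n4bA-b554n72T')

`findall` packs the 3 group values into a tuple for every match.

[('445n', '4', 'b'), ('554n', '7', '2')]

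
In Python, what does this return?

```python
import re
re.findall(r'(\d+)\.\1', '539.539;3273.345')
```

`\1` has to match the exact text group 1 already captured.
Matches: at [0:7] match '539.539', group 1 = '539'; at [11:14] match '3.3', group 1 = '3'.
One capturing group, so `findall` returns just the captured substring from each match — 2 in all.

['539', '3']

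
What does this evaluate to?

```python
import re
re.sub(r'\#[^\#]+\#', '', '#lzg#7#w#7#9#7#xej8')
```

`sub` substitutes '' at each match site.

'777#xej8'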